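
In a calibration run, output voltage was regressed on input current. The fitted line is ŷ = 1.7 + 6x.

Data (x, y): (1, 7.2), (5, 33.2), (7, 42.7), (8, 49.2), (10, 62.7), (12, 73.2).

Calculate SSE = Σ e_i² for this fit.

SSE = 5

x=1: ŷ = 1.7 + 6·1 = 7.7; e = 7.2 − 7.7 = -0.5
x=5: ŷ = 1.7 + 6·5 = 31.7; e = 33.2 − 31.7 = 1.5
x=7: ŷ = 1.7 + 6·7 = 43.7; e = 42.7 − 43.7 = -1
x=8: ŷ = 1.7 + 6·8 = 49.7; e = 49.2 − 49.7 = -0.5
x=10: ŷ = 1.7 + 6·10 = 61.7; e = 62.7 − 61.7 = 1
x=12: ŷ = 1.7 + 6·12 = 73.7; e = 73.2 − 73.7 = -0.5
SSE = 0.25 + 2.25 + 1 + 0.25 + 1 + 0.25 = 5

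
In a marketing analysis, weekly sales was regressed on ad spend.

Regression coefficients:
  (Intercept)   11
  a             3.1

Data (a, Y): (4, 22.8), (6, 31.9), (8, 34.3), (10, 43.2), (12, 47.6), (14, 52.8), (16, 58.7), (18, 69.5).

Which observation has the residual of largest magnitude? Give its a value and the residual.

a = 18, r = 2.7

a=4: Ŷ = 11 + 3.1·4 = 23.4; r = 22.8 − 23.4 = -0.6
a=6: Ŷ = 11 + 3.1·6 = 29.6; r = 31.9 − 29.6 = 2.3
a=8: Ŷ = 11 + 3.1·8 = 35.8; r = 34.3 − 35.8 = -1.5
a=10: Ŷ = 11 + 3.1·10 = 42; r = 43.2 − 42 = 1.2
a=12: Ŷ = 11 + 3.1·12 = 48.2; r = 47.6 − 48.2 = -0.6
a=14: Ŷ = 11 + 3.1·14 = 54.4; r = 52.8 − 54.4 = -1.6
a=16: Ŷ = 11 + 3.1·16 = 60.6; r = 58.7 − 60.6 = -1.9
a=18: Ŷ = 11 + 3.1·18 = 66.8; r = 69.5 − 66.8 = 2.7
Largest |r| is 2.7 at a = 18, residual 2.7.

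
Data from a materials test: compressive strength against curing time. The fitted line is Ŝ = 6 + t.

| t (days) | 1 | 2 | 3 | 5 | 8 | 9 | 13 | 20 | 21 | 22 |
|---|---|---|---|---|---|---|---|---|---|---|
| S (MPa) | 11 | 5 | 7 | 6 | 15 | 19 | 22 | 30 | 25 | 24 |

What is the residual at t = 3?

Ŝ = 6 + 3 = 9
e = 7 − 9 = -2

e = -2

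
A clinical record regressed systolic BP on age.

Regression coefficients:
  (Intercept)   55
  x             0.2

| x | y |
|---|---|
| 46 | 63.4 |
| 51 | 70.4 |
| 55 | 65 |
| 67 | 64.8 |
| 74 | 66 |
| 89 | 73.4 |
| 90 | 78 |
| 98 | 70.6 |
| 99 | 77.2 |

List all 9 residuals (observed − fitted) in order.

x=46: ŷ = 55 + 0.2·46 = 64.2; r = 63.4 − 64.2 = -0.8
x=51: ŷ = 55 + 0.2·51 = 65.2; r = 70.4 − 65.2 = 5.2
x=55: ŷ = 55 + 0.2·55 = 66; r = 65 − 66 = -1
x=67: ŷ = 55 + 0.2·67 = 68.4; r = 64.8 − 68.4 = -3.6
x=74: ŷ = 55 + 0.2·74 = 69.8; r = 66 − 69.8 = -3.8
x=89: ŷ = 55 + 0.2·89 = 72.8; r = 73.4 − 72.8 = 0.6
x=90: ŷ = 55 + 0.2·90 = 73; r = 78 − 73 = 5
x=98: ŷ = 55 + 0.2·98 = 74.6; r = 70.6 − 74.6 = -4
x=99: ŷ = 55 + 0.2·99 = 74.8; r = 77.2 − 74.8 = 2.4

-0.8, 5.2, -1, -3.6, -3.8, 0.6, 5, -4, 2.4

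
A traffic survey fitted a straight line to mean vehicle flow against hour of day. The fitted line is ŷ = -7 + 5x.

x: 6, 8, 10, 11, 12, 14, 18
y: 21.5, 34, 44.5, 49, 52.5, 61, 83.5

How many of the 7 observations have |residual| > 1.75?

x=6: ŷ = -7 + 5·6 = 23; e = 21.5 − 23 = -1.5
x=8: ŷ = -7 + 5·8 = 33; e = 34 − 33 = 1
x=10: ŷ = -7 + 5·10 = 43; e = 44.5 − 43 = 1.5
x=11: ŷ = -7 + 5·11 = 48; e = 49 − 48 = 1
x=12: ŷ = -7 + 5·12 = 53; e = 52.5 − 53 = -0.5
x=14: ŷ = -7 + 5·14 = 63; e = 61 − 63 = -2
x=18: ŷ = -7 + 5·18 = 83; e = 83.5 − 83 = 0.5
|e| > 1.75: x=14 (|e|=2) → 1

1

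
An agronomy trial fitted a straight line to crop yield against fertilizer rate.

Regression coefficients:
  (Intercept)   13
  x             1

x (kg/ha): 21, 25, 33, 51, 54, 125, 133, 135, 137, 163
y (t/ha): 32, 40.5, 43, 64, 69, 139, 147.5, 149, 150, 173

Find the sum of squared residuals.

SSE = 36.5

x=21: ŷ = 13 + 21 = 34; e = 32 − 34 = -2
x=25: ŷ = 13 + 25 = 38; e = 40.5 − 38 = 2.5
x=33: ŷ = 13 + 33 = 46; e = 43 − 46 = -3
x=51: ŷ = 13 + 51 = 64; e = 64 − 64 = 0
x=54: ŷ = 13 + 54 = 67; e = 69 − 67 = 2
x=125: ŷ = 13 + 125 = 138; e = 139 − 138 = 1
x=133: ŷ = 13 + 133 = 146; e = 147.5 − 146 = 1.5
x=135: ŷ = 13 + 135 = 148; e = 149 − 148 = 1
x=137: ŷ = 13 + 137 = 150; e = 150 − 150 = 0
x=163: ŷ = 13 + 163 = 176; e = 173 − 176 = -3
SSE = 4 + 6.25 + 9 + 0 + 4 + 1 + 2.25 + 1 + 0 + 9 = 36.5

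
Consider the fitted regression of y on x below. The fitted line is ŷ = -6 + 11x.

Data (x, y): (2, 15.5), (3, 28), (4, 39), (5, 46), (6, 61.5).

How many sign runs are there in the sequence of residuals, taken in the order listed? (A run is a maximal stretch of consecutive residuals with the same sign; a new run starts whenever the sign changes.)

x=2: ŷ = -6 + 11·2 = 16; e = 15.5 − 16 = -0.5
x=3: ŷ = -6 + 11·3 = 27; e = 28 − 27 = 1
x=4: ŷ = -6 + 11·4 = 38; e = 39 − 38 = 1
x=5: ŷ = -6 + 11·5 = 49; e = 46 − 49 = -3
x=6: ŷ = -6 + 11·6 = 60; e = 61.5 − 60 = 1.5
Signs: − + + − +
Runs: −×1, +×2, −×1, +×1 → 4

4 runs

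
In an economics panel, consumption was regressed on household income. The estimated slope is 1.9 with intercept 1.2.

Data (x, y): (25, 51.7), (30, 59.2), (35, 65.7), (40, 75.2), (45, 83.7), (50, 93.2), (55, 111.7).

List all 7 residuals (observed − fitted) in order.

x=25: ŷ = 1.2 + 1.9·25 = 48.7; r = 51.7 − 48.7 = 3
x=30: ŷ = 1.2 + 1.9·30 = 58.2; r = 59.2 − 58.2 = 1
x=35: ŷ = 1.2 + 1.9·35 = 67.7; r = 65.7 − 67.7 = -2
x=40: ŷ = 1.2 + 1.9·40 = 77.2; r = 75.2 − 77.2 = -2
x=45: ŷ = 1.2 + 1.9·45 = 86.7; r = 83.7 − 86.7 = -3
x=50: ŷ = 1.2 + 1.9·50 = 96.2; r = 93.2 − 96.2 = -3
x=55: ŷ = 1.2 + 1.9·55 = 105.7; r = 111.7 − 105.7 = 6

3, 1, -2, -2, -3, -3, 6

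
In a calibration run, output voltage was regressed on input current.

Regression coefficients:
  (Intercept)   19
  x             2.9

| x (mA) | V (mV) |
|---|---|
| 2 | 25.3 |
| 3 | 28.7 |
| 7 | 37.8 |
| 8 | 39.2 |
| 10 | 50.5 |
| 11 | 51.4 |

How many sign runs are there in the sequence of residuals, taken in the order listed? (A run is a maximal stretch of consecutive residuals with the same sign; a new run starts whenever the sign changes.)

3 runs

x=2: ŷ = 19 + 2.9·2 = 24.8; e = 25.3 − 24.8 = 0.5
x=3: ŷ = 19 + 2.9·3 = 27.7; e = 28.7 − 27.7 = 1
x=7: ŷ = 19 + 2.9·7 = 39.3; e = 37.8 − 39.3 = -1.5
x=8: ŷ = 19 + 2.9·8 = 42.2; e = 39.2 − 42.2 = -3
x=10: ŷ = 19 + 2.9·10 = 48; e = 50.5 − 48 = 2.5
x=11: ŷ = 19 + 2.9·11 = 50.9; e = 51.4 − 50.9 = 0.5
Signs: + + − − + +
Runs: +×2, −×2, +×2 → 3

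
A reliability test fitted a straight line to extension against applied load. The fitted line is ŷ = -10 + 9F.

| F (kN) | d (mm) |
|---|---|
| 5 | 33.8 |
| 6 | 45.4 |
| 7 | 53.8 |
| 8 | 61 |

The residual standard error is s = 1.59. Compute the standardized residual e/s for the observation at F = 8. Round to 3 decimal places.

-0.629

ŷ = -10 + 9·8 = 62
e = 61 − 62 = -1
e/s = -1 / 1.59 = -0.629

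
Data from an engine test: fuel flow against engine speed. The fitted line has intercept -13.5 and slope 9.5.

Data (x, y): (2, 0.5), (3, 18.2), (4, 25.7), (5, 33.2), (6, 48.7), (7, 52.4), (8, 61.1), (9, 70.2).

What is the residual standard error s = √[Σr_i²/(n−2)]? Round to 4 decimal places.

x=2: ŷ = -13.5 + 9.5·2 = 5.5; r = 0.5 − 5.5 = -5
x=3: ŷ = -13.5 + 9.5·3 = 15; r = 18.2 − 15 = 3.2
x=4: ŷ = -13.5 + 9.5·4 = 24.5; r = 25.7 − 24.5 = 1.2
x=5: ŷ = -13.5 + 9.5·5 = 34; r = 33.2 − 34 = -0.8
x=6: ŷ = -13.5 + 9.5·6 = 43.5; r = 48.7 − 43.5 = 5.2
x=7: ŷ = -13.5 + 9.5·7 = 53; r = 52.4 − 53 = -0.6
x=8: ŷ = -13.5 + 9.5·8 = 62.5; r = 61.1 − 62.5 = -1.4
x=9: ŷ = -13.5 + 9.5·9 = 72; r = 70.2 − 72 = -1.8
SSE = 25 + 10.24 + 1.44 + 0.64 + 27.04 + 0.36 + 1.96 + 3.24 = 69.92
s = √(69.92/6) = √11.6533 ≈ 3.4137

s = 3.4137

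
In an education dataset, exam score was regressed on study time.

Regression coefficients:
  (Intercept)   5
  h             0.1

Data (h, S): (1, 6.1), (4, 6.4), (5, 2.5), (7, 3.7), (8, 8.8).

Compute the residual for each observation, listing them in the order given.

1, 1, -3, -2, 3

h=1: Ŝ = 5 + 0.1·1 = 5.1; r = 6.1 − 5.1 = 1
h=4: Ŝ = 5 + 0.1·4 = 5.4; r = 6.4 − 5.4 = 1
h=5: Ŝ = 5 + 0.1·5 = 5.5; r = 2.5 − 5.5 = -3
h=7: Ŝ = 5 + 0.1·7 = 5.7; r = 3.7 − 5.7 = -2
h=8: Ŝ = 5 + 0.1·8 = 5.8; r = 8.8 − 5.8 = 3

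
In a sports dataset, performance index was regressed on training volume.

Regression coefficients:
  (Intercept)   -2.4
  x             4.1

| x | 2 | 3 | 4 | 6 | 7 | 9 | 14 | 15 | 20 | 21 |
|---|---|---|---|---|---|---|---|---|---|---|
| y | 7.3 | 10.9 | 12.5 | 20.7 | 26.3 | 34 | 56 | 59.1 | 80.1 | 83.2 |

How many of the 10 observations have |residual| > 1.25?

3

x=2: ŷ = -2.4 + 4.1·2 = 5.8; e = 7.3 − 5.8 = 1.5
x=3: ŷ = -2.4 + 4.1·3 = 9.9; e = 10.9 − 9.9 = 1
x=4: ŷ = -2.4 + 4.1·4 = 14; e = 12.5 − 14 = -1.5
x=6: ŷ = -2.4 + 4.1·6 = 22.2; e = 20.7 − 22.2 = -1.5
x=7: ŷ = -2.4 + 4.1·7 = 26.3; e = 26.3 − 26.3 = 0
x=9: ŷ = -2.4 + 4.1·9 = 34.5; e = 34 − 34.5 = -0.5
x=14: ŷ = -2.4 + 4.1·14 = 55; e = 56 − 55 = 1
x=15: ŷ = -2.4 + 4.1·15 = 59.1; e = 59.1 − 59.1 = 0
x=20: ŷ = -2.4 + 4.1·20 = 79.6; e = 80.1 − 79.6 = 0.5
x=21: ŷ = -2.4 + 4.1·21 = 83.7; e = 83.2 − 83.7 = -0.5
|e| > 1.25: x=2 (|e|=1.5), x=4 (|e|=1.5), x=6 (|e|=1.5) → 3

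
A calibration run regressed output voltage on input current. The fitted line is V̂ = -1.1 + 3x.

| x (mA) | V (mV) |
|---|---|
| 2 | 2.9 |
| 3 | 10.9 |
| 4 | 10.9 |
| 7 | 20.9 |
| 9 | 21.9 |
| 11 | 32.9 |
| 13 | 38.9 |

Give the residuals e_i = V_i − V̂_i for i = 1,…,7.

x=2: V̂ = -1.1 + 3·2 = 4.9; e = 2.9 − 4.9 = -2
x=3: V̂ = -1.1 + 3·3 = 7.9; e = 10.9 − 7.9 = 3
x=4: V̂ = -1.1 + 3·4 = 10.9; e = 10.9 − 10.9 = 0
x=7: V̂ = -1.1 + 3·7 = 19.9; e = 20.9 − 19.9 = 1
x=9: V̂ = -1.1 + 3·9 = 25.9; e = 21.9 − 25.9 = -4
x=11: V̂ = -1.1 + 3·11 = 31.9; e = 32.9 − 31.9 = 1
x=13: V̂ = -1.1 + 3·13 = 37.9; e = 38.9 − 37.9 = 1

-2, 3, 0, 1, -4, 1, 1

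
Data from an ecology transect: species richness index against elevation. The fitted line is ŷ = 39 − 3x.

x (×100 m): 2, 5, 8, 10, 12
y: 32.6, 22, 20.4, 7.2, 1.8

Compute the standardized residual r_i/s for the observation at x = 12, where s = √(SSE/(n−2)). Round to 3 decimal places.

x=2: ŷ = 39 − 3·2 = 33; r = 32.6 − 33 = -0.4
x=5: ŷ = 39 − 3·5 = 24; r = 22 − 24 = -2
x=8: ŷ = 39 − 3·8 = 15; r = 20.4 − 15 = 5.4
x=10: ŷ = 39 − 3·10 = 9; r = 7.2 − 9 = -1.8
x=12: ŷ = 39 − 3·12 = 3; r = 1.8 − 3 = -1.2
SSE = 0.16 + 4 + 29.16 + 3.24 + 1.44 = 38
s = √(38/3) = 3.55903
r/s = -1.2 / 3.55903 = -0.337

-0.337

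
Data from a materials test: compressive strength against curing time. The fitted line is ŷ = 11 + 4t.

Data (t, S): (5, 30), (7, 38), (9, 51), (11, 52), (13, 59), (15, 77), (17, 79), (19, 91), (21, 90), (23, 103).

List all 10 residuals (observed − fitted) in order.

-1, -1, 4, -3, -4, 6, 0, 4, -5, 0

t=5: ŷ = 11 + 4·5 = 31; r = 30 − 31 = -1
t=7: ŷ = 11 + 4·7 = 39; r = 38 − 39 = -1
t=9: ŷ = 11 + 4·9 = 47; r = 51 − 47 = 4
t=11: ŷ = 11 + 4·11 = 55; r = 52 − 55 = -3
t=13: ŷ = 11 + 4·13 = 63; r = 59 − 63 = -4
t=15: ŷ = 11 + 4·15 = 71; r = 77 − 71 = 6
t=17: ŷ = 11 + 4·17 = 79; r = 79 − 79 = 0
t=19: ŷ = 11 + 4·19 = 87; r = 91 − 87 = 4
t=21: ŷ = 11 + 4·21 = 95; r = 90 − 95 = -5
t=23: ŷ = 11 + 4·23 = 103; r = 103 − 103 = 0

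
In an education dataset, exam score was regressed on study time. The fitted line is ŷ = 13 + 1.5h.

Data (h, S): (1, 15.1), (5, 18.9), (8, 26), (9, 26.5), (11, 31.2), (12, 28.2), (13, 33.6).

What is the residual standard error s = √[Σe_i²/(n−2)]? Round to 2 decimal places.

s = 1.78

h=1: ŷ = 13 + 1.5·1 = 14.5; e = 15.1 − 14.5 = 0.6
h=5: ŷ = 13 + 1.5·5 = 20.5; e = 18.9 − 20.5 = -1.6
h=8: ŷ = 13 + 1.5·8 = 25; e = 26 − 25 = 1
h=9: ŷ = 13 + 1.5·9 = 26.5; e = 26.5 − 26.5 = 0
h=11: ŷ = 13 + 1.5·11 = 29.5; e = 31.2 − 29.5 = 1.7
h=12: ŷ = 13 + 1.5·12 = 31; e = 28.2 − 31 = -2.8
h=13: ŷ = 13 + 1.5·13 = 32.5; e = 33.6 − 32.5 = 1.1
SSE = 0.36 + 2.56 + 1 + 0 + 2.89 + 7.84 + 1.21 = 15.86
s = √(15.86/5) = √3.172 ≈ 1.78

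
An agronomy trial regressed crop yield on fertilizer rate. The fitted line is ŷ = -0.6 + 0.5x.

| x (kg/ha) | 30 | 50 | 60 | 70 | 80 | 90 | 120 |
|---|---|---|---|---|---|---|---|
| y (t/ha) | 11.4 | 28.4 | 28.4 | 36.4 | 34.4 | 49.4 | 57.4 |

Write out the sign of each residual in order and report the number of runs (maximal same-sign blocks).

7 runs

x=30: ŷ = -0.6 + 0.5·30 = 14.4; e = 11.4 − 14.4 = -3
x=50: ŷ = -0.6 + 0.5·50 = 24.4; e = 28.4 − 24.4 = 4
x=60: ŷ = -0.6 + 0.5·60 = 29.4; e = 28.4 − 29.4 = -1
x=70: ŷ = -0.6 + 0.5·70 = 34.4; e = 36.4 − 34.4 = 2
x=80: ŷ = -0.6 + 0.5·80 = 39.4; e = 34.4 − 39.4 = -5
x=90: ŷ = -0.6 + 0.5·90 = 44.4; e = 49.4 − 44.4 = 5
x=120: ŷ = -0.6 + 0.5·120 = 59.4; e = 57.4 − 59.4 = -2
Signs: − + − + − + −
Runs: −×1, +×1, −×1, +×1, −×1, +×1, −×1 → 7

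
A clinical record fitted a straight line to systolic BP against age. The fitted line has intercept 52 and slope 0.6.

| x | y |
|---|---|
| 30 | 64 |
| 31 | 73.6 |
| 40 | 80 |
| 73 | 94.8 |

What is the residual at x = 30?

r = -6

ŷ = 52 + 0.6·30 = 70
r = 64 − 70 = -6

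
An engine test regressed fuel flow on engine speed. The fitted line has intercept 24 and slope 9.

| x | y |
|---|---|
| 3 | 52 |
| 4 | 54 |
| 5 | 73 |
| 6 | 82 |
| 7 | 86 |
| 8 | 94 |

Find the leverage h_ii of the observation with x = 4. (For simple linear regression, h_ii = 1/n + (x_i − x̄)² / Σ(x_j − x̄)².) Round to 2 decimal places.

h = 0.30

x̄ = (3 + 4 + 5 + 6 + 7 + 8)/6 = 5.5
Σ(x − x̄)² = 6.25 + 2.25 + 0.25 + 0.25 + 2.25 + 6.25 = 17.5
h = 1/6 + (-1.5)²/17.5 = 0.166667 + 0.128571 = 0.30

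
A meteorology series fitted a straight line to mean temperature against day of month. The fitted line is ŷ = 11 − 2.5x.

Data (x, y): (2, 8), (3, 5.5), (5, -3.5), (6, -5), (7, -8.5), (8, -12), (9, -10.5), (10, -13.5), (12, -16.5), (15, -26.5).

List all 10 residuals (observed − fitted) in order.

x=2: ŷ = 11 − 2.5·2 = 6; e = 8 − 6 = 2
x=3: ŷ = 11 − 2.5·3 = 3.5; e = 5.5 − 3.5 = 2
x=5: ŷ = 11 − 2.5·5 = -1.5; e = -3.5 − (-1.5) = -2
x=6: ŷ = 11 − 2.5·6 = -4; e = -5 − (-4) = -1
x=7: ŷ = 11 − 2.5·7 = -6.5; e = -8.5 − (-6.5) = -2
x=8: ŷ = 11 − 2.5·8 = -9; e = -12 − (-9) = -3
x=9: ŷ = 11 − 2.5·9 = -11.5; e = -10.5 − (-11.5) = 1
x=10: ŷ = 11 − 2.5·10 = -14; e = -13.5 − (-14) = 0.5
x=12: ŷ = 11 − 2.5·12 = -19; e = -16.5 − (-19) = 2.5
x=15: ŷ = 11 − 2.5·15 = -26.5; e = -26.5 − (-26.5) = 0

2, 2, -2, -1, -2, -3, 1, 0.5, 2.5, 0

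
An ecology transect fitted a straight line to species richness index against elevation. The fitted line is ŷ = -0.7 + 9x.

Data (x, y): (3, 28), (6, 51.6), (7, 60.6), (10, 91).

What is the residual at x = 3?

ŷ = -0.7 + 9·3 = 26.3
e = 28 − 26.3 = 1.7

e = 1.7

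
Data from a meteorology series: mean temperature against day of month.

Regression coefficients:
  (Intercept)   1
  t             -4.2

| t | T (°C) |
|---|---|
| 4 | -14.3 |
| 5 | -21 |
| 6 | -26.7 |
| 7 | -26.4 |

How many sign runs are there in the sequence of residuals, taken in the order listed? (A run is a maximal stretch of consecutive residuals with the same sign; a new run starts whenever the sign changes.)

t=4: ŷ = 1 − 4.2·4 = -15.8; r = -14.3 − (-15.8) = 1.5
t=5: ŷ = 1 − 4.2·5 = -20; r = -21 − (-20) = -1
t=6: ŷ = 1 − 4.2·6 = -24.2; r = -26.7 − (-24.2) = -2.5
t=7: ŷ = 1 − 4.2·7 = -28.4; r = -26.4 − (-28.4) = 2
Signs: + − − +
Runs: +×1, −×2, +×1 → 3

3 runs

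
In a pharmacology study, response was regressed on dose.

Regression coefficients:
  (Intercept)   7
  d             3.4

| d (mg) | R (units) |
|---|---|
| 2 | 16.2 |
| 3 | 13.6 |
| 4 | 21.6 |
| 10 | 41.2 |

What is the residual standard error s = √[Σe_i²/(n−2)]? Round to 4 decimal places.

d=2: ŷ = 7 + 3.4·2 = 13.8; e = 16.2 − 13.8 = 2.4
d=3: ŷ = 7 + 3.4·3 = 17.2; e = 13.6 − 17.2 = -3.6
d=4: ŷ = 7 + 3.4·4 = 20.6; e = 21.6 − 20.6 = 1
d=10: ŷ = 7 + 3.4·10 = 41; e = 41.2 − 41 = 0.2
SSE = 5.76 + 12.96 + 1 + 0.04 = 19.76
s = √(19.76/2) = √9.88 ≈ 3.1432

s = 3.1432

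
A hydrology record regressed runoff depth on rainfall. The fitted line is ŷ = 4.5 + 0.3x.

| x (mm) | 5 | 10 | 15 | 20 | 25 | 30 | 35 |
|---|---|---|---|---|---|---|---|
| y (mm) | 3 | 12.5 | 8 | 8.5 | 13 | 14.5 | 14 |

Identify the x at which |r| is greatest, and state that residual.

x=5: ŷ = 4.5 + 0.3·5 = 6; r = 3 − 6 = -3
x=10: ŷ = 4.5 + 0.3·10 = 7.5; r = 12.5 − 7.5 = 5
x=15: ŷ = 4.5 + 0.3·15 = 9; r = 8 − 9 = -1
x=20: ŷ = 4.5 + 0.3·20 = 10.5; r = 8.5 − 10.5 = -2
x=25: ŷ = 4.5 + 0.3·25 = 12; r = 13 − 12 = 1
x=30: ŷ = 4.5 + 0.3·30 = 13.5; r = 14.5 − 13.5 = 1
x=35: ŷ = 4.5 + 0.3·35 = 15; r = 14 − 15 = -1
Largest |r| is 5 at x = 10, residual 5.

x = 10, r = 5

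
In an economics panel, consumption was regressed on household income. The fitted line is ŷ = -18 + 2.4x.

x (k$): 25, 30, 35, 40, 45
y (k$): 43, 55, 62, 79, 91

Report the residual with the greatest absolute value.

x=25: ŷ = -18 + 2.4·25 = 42; r = 43 − 42 = 1
x=30: ŷ = -18 + 2.4·30 = 54; r = 55 − 54 = 1
x=35: ŷ = -18 + 2.4·35 = 66; r = 62 − 66 = -4
x=40: ŷ = -18 + 2.4·40 = 78; r = 79 − 78 = 1
x=45: ŷ = -18 + 2.4·45 = 90; r = 91 − 90 = 1
Largest |r| is 4 at x = 35, residual -4.

r = -4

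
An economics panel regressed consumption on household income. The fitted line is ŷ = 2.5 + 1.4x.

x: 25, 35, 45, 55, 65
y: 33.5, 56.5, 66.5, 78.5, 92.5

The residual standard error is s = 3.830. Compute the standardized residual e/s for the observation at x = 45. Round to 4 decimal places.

0.2611

ŷ = 2.5 + 1.4·45 = 65.5
e = 66.5 − 65.5 = 1
e/s = 1 / 3.830 = 0.2611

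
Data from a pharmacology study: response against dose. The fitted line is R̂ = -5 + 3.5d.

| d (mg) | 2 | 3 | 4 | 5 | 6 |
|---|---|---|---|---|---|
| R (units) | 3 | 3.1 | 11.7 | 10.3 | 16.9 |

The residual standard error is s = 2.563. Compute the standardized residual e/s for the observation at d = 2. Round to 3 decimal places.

0.390

R̂ = -5 + 3.5·2 = 2
e = 3 − 2 = 1
e/s = 1 / 2.563 = 0.390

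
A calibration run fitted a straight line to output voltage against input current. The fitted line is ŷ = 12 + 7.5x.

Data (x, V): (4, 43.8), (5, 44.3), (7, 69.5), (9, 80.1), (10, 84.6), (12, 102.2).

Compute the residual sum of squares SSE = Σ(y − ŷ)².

x=4: ŷ = 12 + 7.5·4 = 42; r = 43.8 − 42 = 1.8
x=5: ŷ = 12 + 7.5·5 = 49.5; r = 44.3 − 49.5 = -5.2
x=7: ŷ = 12 + 7.5·7 = 64.5; r = 69.5 − 64.5 = 5
x=9: ŷ = 12 + 7.5·9 = 79.5; r = 80.1 − 79.5 = 0.6
x=10: ŷ = 12 + 7.5·10 = 87; r = 84.6 − 87 = -2.4
x=12: ŷ = 12 + 7.5·12 = 102; r = 102.2 − 102 = 0.2
SSE = 3.24 + 27.04 + 25 + 0.36 + 5.76 + 0.04 = 61.44

SSE = 61.44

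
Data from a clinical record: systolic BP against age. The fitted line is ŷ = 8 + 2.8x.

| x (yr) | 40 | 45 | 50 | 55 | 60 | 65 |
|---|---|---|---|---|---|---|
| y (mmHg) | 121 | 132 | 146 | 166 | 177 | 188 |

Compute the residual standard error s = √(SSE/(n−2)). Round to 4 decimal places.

x=40: ŷ = 8 + 2.8·40 = 120; r = 121 − 120 = 1
x=45: ŷ = 8 + 2.8·45 = 134; r = 132 − 134 = -2
x=50: ŷ = 8 + 2.8·50 = 148; r = 146 − 148 = -2
x=55: ŷ = 8 + 2.8·55 = 162; r = 166 − 162 = 4
x=60: ŷ = 8 + 2.8·60 = 176; r = 177 − 176 = 1
x=65: ŷ = 8 + 2.8·65 = 190; r = 188 − 190 = -2
SSE = 1 + 4 + 4 + 16 + 1 + 4 = 30
s = √(30/4) = √7.5 ≈ 2.7386

s = 2.7386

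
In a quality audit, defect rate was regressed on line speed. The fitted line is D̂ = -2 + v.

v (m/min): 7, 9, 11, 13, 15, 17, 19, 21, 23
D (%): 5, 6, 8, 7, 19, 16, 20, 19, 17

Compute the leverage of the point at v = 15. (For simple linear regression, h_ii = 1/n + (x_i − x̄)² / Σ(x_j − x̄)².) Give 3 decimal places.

h = 0.111

v̄ = (7 + 9 + 11 + 13 + 15 + 17 + 19 + 21 + 23)/9 = 15
Σ(v − v̄)² = 64 + 36 + 16 + 4 + 0 + 4 + 16 + 36 + 64 = 240
h = 1/9 + (0)²/240 = 0.111111 + 0 = 0.111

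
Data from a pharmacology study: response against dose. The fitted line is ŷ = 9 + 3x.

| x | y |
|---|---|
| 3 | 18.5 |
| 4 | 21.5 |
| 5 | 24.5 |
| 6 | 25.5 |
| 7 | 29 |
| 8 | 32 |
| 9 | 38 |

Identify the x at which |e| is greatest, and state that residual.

x = 9, e = 2

x=3: ŷ = 9 + 3·3 = 18; e = 18.5 − 18 = 0.5
x=4: ŷ = 9 + 3·4 = 21; e = 21.5 − 21 = 0.5
x=5: ŷ = 9 + 3·5 = 24; e = 24.5 − 24 = 0.5
x=6: ŷ = 9 + 3·6 = 27; e = 25.5 − 27 = -1.5
x=7: ŷ = 9 + 3·7 = 30; e = 29 − 30 = -1
x=8: ŷ = 9 + 3·8 = 33; e = 32 − 33 = -1
x=9: ŷ = 9 + 3·9 = 36; e = 38 − 36 = 2
Largest |e| is 2 at x = 9, residual 2.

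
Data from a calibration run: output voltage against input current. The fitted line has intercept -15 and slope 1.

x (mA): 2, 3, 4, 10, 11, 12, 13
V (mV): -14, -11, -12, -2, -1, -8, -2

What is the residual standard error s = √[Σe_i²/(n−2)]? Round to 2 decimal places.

s = 3.03

x=2: V̂ = -15 + 2 = -13; e = -14 − (-13) = -1
x=3: V̂ = -15 + 3 = -12; e = -11 − (-12) = 1
x=4: V̂ = -15 + 4 = -11; e = -12 − (-11) = -1
x=10: V̂ = -15 + 10 = -5; e = -2 − (-5) = 3
x=11: V̂ = -15 + 11 = -4; e = -1 − (-4) = 3
x=12: V̂ = -15 + 12 = -3; e = -8 − (-3) = -5
x=13: V̂ = -15 + 13 = -2; e = -2 − (-2) = 0
SSE = 1 + 1 + 1 + 9 + 9 + 25 + 0 = 46
s = √(46/5) = √9.2 ≈ 3.03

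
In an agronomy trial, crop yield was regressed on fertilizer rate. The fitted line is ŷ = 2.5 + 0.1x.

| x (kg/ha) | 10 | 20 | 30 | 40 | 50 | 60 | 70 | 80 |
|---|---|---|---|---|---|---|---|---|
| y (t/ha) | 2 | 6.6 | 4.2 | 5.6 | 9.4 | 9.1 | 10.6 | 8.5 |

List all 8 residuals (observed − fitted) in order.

-1.5, 2.1, -1.3, -0.9, 1.9, 0.6, 1.1, -2

x=10: ŷ = 2.5 + 0.1·10 = 3.5; e = 2 − 3.5 = -1.5
x=20: ŷ = 2.5 + 0.1·20 = 4.5; e = 6.6 − 4.5 = 2.1
x=30: ŷ = 2.5 + 0.1·30 = 5.5; e = 4.2 − 5.5 = -1.3
x=40: ŷ = 2.5 + 0.1·40 = 6.5; e = 5.6 − 6.5 = -0.9
x=50: ŷ = 2.5 + 0.1·50 = 7.5; e = 9.4 − 7.5 = 1.9
x=60: ŷ = 2.5 + 0.1·60 = 8.5; e = 9.1 − 8.5 = 0.6
x=70: ŷ = 2.5 + 0.1·70 = 9.5; e = 10.6 − 9.5 = 1.1
x=80: ŷ = 2.5 + 0.1·80 = 10.5; e = 8.5 − 10.5 = -2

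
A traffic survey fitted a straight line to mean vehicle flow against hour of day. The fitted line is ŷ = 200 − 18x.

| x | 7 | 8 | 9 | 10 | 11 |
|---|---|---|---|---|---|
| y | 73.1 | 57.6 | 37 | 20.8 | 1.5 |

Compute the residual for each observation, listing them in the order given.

x=7: ŷ = 200 − 18·7 = 74; r = 73.1 − 74 = -0.9
x=8: ŷ = 200 − 18·8 = 56; r = 57.6 − 56 = 1.6
x=9: ŷ = 200 − 18·9 = 38; r = 37 − 38 = -1
x=10: ŷ = 200 − 18·10 = 20; r = 20.8 − 20 = 0.8
x=11: ŷ = 200 − 18·11 = 2; r = 1.5 − 2 = -0.5

-0.9, 1.6, -1, 0.8, -0.5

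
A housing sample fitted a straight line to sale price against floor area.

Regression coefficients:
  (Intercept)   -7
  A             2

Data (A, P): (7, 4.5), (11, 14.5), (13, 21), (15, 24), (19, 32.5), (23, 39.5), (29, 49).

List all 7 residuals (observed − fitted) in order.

-2.5, -0.5, 2, 1, 1.5, 0.5, -2

A=7: ŷ = -7 + 2·7 = 7; e = 4.5 − 7 = -2.5
A=11: ŷ = -7 + 2·11 = 15; e = 14.5 − 15 = -0.5
A=13: ŷ = -7 + 2·13 = 19; e = 21 − 19 = 2
A=15: ŷ = -7 + 2·15 = 23; e = 24 − 23 = 1
A=19: ŷ = -7 + 2·19 = 31; e = 32.5 − 31 = 1.5
A=23: ŷ = -7 + 2·23 = 39; e = 39.5 − 39 = 0.5
A=29: ŷ = -7 + 2·29 = 51; e = 49 − 51 = -2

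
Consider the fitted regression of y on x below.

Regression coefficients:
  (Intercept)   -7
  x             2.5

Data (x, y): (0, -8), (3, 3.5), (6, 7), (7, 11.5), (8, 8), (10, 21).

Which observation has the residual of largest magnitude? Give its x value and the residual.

x=0: ŷ = -7 + 2.5·0 = -7; r = -8 − (-7) = -1
x=3: ŷ = -7 + 2.5·3 = 0.5; r = 3.5 − 0.5 = 3
x=6: ŷ = -7 + 2.5·6 = 8; r = 7 − 8 = -1
x=7: ŷ = -7 + 2.5·7 = 10.5; r = 11.5 − 10.5 = 1
x=8: ŷ = -7 + 2.5·8 = 13; r = 8 − 13 = -5
x=10: ŷ = -7 + 2.5·10 = 18; r = 21 − 18 = 3
Largest |r| is 5 at x = 8, residual -5.

x = 8, r = -5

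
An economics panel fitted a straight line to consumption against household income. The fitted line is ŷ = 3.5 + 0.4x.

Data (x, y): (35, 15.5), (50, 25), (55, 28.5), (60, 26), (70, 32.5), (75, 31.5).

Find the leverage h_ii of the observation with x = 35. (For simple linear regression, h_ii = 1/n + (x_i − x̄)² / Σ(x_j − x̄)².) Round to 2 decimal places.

h = 0.65

x̄ = (35 + 50 + 55 + 60 + 70 + 75)/6 = 57.5
Σ(x − x̄)² = 506.25 + 56.25 + 6.25 + 6.25 + 156.25 + 306.25 = 1037.5
h = 1/6 + (-22.5)²/1037.5 = 0.166667 + 0.487952 = 0.65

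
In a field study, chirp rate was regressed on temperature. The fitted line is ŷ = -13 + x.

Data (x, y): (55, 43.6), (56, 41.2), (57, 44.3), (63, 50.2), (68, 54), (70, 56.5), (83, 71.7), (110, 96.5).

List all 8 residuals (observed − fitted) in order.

1.6, -1.8, 0.3, 0.2, -1, -0.5, 1.7, -0.5

x=55: ŷ = -13 + 55 = 42; r = 43.6 − 42 = 1.6
x=56: ŷ = -13 + 56 = 43; r = 41.2 − 43 = -1.8
x=57: ŷ = -13 + 57 = 44; r = 44.3 − 44 = 0.3
x=63: ŷ = -13 + 63 = 50; r = 50.2 − 50 = 0.2
x=68: ŷ = -13 + 68 = 55; r = 54 − 55 = -1
x=70: ŷ = -13 + 70 = 57; r = 56.5 − 57 = -0.5
x=83: ŷ = -13 + 83 = 70; r = 71.7 − 70 = 1.7
x=110: ŷ = -13 + 110 = 97; r = 96.5 − 97 = -0.5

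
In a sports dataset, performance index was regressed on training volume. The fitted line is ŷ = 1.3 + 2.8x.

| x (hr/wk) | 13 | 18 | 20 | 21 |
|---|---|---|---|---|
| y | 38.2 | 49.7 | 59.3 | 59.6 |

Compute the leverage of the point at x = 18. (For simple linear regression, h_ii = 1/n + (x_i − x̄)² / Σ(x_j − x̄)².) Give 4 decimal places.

h = 0.2500

x̄ = (13 + 18 + 20 + 21)/4 = 18
Σ(x − x̄)² = 25 + 0 + 4 + 9 = 38
h = 1/4 + (0)²/38 = 0.25 + 0 = 0.2500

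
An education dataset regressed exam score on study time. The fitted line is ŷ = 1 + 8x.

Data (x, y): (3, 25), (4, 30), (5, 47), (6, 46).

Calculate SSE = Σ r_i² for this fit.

SSE = 54

x=3: ŷ = 1 + 8·3 = 25; r = 25 − 25 = 0
x=4: ŷ = 1 + 8·4 = 33; r = 30 − 33 = -3
x=5: ŷ = 1 + 8·5 = 41; r = 47 − 41 = 6
x=6: ŷ = 1 + 8·6 = 49; r = 46 − 49 = -3
SSE = 0 + 9 + 36 + 9 = 54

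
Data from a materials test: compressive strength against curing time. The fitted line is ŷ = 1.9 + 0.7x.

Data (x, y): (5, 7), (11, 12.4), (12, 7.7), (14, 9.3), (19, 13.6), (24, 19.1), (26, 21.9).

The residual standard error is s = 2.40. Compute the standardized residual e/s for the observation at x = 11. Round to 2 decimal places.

1.17

ŷ = 1.9 + 0.7·11 = 9.6
e = 12.4 − 9.6 = 2.8
e/s = 2.8 / 2.40 = 1.17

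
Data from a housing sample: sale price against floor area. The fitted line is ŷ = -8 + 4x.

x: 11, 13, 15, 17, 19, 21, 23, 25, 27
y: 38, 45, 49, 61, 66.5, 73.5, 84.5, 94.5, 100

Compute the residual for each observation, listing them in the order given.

2, 1, -3, 1, -1.5, -2.5, 0.5, 2.5, 0

x=11: ŷ = -8 + 4·11 = 36; r = 38 − 36 = 2
x=13: ŷ = -8 + 4·13 = 44; r = 45 − 44 = 1
x=15: ŷ = -8 + 4·15 = 52; r = 49 − 52 = -3
x=17: ŷ = -8 + 4·17 = 60; r = 61 − 60 = 1
x=19: ŷ = -8 + 4·19 = 68; r = 66.5 − 68 = -1.5
x=21: ŷ = -8 + 4·21 = 76; r = 73.5 − 76 = -2.5
x=23: ŷ = -8 + 4·23 = 84; r = 84.5 − 84 = 0.5
x=25: ŷ = -8 + 4·25 = 92; r = 94.5 − 92 = 2.5
x=27: ŷ = -8 + 4·27 = 100; r = 100 − 100 = 0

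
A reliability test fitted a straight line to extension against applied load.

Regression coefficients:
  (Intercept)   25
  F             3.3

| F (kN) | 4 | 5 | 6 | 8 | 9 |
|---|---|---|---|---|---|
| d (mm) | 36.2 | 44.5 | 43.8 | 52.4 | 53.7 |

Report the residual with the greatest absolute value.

e = 3

F=4: d̂ = 25 + 3.3·4 = 38.2; e = 36.2 − 38.2 = -2
F=5: d̂ = 25 + 3.3·5 = 41.5; e = 44.5 − 41.5 = 3
F=6: d̂ = 25 + 3.3·6 = 44.8; e = 43.8 − 44.8 = -1
F=8: d̂ = 25 + 3.3·8 = 51.4; e = 52.4 − 51.4 = 1
F=9: d̂ = 25 + 3.3·9 = 54.7; e = 53.7 − 54.7 = -1
Largest |e| is 3 at F = 5, residual 3.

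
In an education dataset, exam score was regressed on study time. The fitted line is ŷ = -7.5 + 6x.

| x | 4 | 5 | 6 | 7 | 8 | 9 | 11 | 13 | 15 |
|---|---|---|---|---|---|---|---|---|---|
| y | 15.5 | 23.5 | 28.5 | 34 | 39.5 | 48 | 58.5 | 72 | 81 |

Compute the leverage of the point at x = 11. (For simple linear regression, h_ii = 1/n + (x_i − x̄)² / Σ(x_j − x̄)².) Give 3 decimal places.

x̄ = (4 + 5 + 6 + 7 + 8 + 9 + 11 + 13 + 15)/9 = 8.66667
Σ(x − x̄)² = 21.7778 + 13.4444 + 7.11111 + 2.77778 + 0.444444 + 0.111111 + 5.44444 + 18.7778 + 40.1111 = 110
h = 1/9 + (2.33333)²/110 = 0.111111 + 0.0494949 = 0.161

h = 0.161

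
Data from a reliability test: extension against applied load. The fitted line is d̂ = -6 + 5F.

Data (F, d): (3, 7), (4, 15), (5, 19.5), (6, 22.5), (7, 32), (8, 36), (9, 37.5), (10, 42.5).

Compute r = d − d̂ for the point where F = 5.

d̂ = -6 + 5·5 = 19
r = 19.5 − 19 = 0.5

r = 0.5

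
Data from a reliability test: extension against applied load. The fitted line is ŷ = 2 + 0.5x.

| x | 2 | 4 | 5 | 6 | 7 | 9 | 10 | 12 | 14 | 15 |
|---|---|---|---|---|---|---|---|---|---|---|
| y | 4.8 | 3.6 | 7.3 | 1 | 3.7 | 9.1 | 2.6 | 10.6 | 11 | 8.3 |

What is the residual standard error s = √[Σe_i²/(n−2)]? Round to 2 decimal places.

s = 2.93

x=2: ŷ = 2 + 0.5·2 = 3; e = 4.8 − 3 = 1.8
x=4: ŷ = 2 + 0.5·4 = 4; e = 3.6 − 4 = -0.4
x=5: ŷ = 2 + 0.5·5 = 4.5; e = 7.3 − 4.5 = 2.8
x=6: ŷ = 2 + 0.5·6 = 5; e = 1 − 5 = -4
x=7: ŷ = 2 + 0.5·7 = 5.5; e = 3.7 − 5.5 = -1.8
x=9: ŷ = 2 + 0.5·9 = 6.5; e = 9.1 − 6.5 = 2.6
x=10: ŷ = 2 + 0.5·10 = 7; e = 2.6 − 7 = -4.4
x=12: ŷ = 2 + 0.5·12 = 8; e = 10.6 − 8 = 2.6
x=14: ŷ = 2 + 0.5·14 = 9; e = 11 − 9 = 2
x=15: ŷ = 2 + 0.5·15 = 9.5; e = 8.3 − 9.5 = -1.2
SSE = 3.24 + 0.16 + 7.84 + 16 + 3.24 + 6.76 + 19.36 + 6.76 + 4 + 1.44 = 68.8
s = √(68.8/8) = √8.6 ≈ 2.93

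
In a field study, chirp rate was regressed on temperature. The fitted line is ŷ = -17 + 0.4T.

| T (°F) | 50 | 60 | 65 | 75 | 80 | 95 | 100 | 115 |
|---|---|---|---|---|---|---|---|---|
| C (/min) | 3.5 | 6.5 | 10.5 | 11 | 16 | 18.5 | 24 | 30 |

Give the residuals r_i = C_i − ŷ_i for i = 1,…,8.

0.5, -0.5, 1.5, -2, 1, -2.5, 1, 1

T=50: ŷ = -17 + 0.4·50 = 3; r = 3.5 − 3 = 0.5
T=60: ŷ = -17 + 0.4·60 = 7; r = 6.5 − 7 = -0.5
T=65: ŷ = -17 + 0.4·65 = 9; r = 10.5 − 9 = 1.5
T=75: ŷ = -17 + 0.4·75 = 13; r = 11 − 13 = -2
T=80: ŷ = -17 + 0.4·80 = 15; r = 16 − 15 = 1
T=95: ŷ = -17 + 0.4·95 = 21; r = 18.5 − 21 = -2.5
T=100: ŷ = -17 + 0.4·100 = 23; r = 24 − 23 = 1
T=115: ŷ = -17 + 0.4·115 = 29; r = 30 − 29 = 1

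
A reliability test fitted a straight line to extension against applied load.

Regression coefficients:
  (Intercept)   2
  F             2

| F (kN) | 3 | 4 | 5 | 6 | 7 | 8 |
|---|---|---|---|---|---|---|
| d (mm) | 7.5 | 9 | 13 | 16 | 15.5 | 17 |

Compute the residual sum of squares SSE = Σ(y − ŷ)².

F=3: ŷ = 2 + 2·3 = 8; e = 7.5 − 8 = -0.5
F=4: ŷ = 2 + 2·4 = 10; e = 9 − 10 = -1
F=5: ŷ = 2 + 2·5 = 12; e = 13 − 12 = 1
F=6: ŷ = 2 + 2·6 = 14; e = 16 − 14 = 2
F=7: ŷ = 2 + 2·7 = 16; e = 15.5 − 16 = -0.5
F=8: ŷ = 2 + 2·8 = 18; e = 17 − 18 = -1
SSE = 0.25 + 1 + 1 + 4 + 0.25 + 1 = 7.5

SSE = 7.5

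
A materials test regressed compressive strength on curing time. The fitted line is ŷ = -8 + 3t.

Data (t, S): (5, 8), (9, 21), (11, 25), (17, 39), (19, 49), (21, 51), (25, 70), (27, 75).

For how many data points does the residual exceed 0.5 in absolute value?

6

t=5: ŷ = -8 + 3·5 = 7; r = 8 − 7 = 1
t=9: ŷ = -8 + 3·9 = 19; r = 21 − 19 = 2
t=11: ŷ = -8 + 3·11 = 25; r = 25 − 25 = 0
t=17: ŷ = -8 + 3·17 = 43; r = 39 − 43 = -4
t=19: ŷ = -8 + 3·19 = 49; r = 49 − 49 = 0
t=21: ŷ = -8 + 3·21 = 55; r = 51 − 55 = -4
t=25: ŷ = -8 + 3·25 = 67; r = 70 − 67 = 3
t=27: ŷ = -8 + 3·27 = 73; r = 75 − 73 = 2
|r| > 0.5: t=5 (|r|=1), t=9 (|r|=2), t=17 (|r|=4), t=21 (|r|=4), t=25 (|r|=3), t=27 (|r|=2) → 6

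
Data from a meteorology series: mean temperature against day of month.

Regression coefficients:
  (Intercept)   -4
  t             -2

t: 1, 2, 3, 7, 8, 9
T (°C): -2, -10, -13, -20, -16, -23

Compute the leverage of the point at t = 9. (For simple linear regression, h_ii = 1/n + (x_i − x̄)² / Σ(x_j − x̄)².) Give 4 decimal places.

t̄ = (1 + 2 + 3 + 7 + 8 + 9)/6 = 5
Σ(t − t̄)² = 16 + 9 + 4 + 4 + 9 + 16 = 58
h = 1/6 + (4)²/58 = 0.166667 + 0.275862 = 0.4425

h = 0.4425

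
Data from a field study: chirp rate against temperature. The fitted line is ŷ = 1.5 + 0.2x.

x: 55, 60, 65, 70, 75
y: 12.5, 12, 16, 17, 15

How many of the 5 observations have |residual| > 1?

x=55: ŷ = 1.5 + 0.2·55 = 12.5; r = 12.5 − 12.5 = 0
x=60: ŷ = 1.5 + 0.2·60 = 13.5; r = 12 − 13.5 = -1.5
x=65: ŷ = 1.5 + 0.2·65 = 14.5; r = 16 − 14.5 = 1.5
x=70: ŷ = 1.5 + 0.2·70 = 15.5; r = 17 − 15.5 = 1.5
x=75: ŷ = 1.5 + 0.2·75 = 16.5; r = 15 − 16.5 = -1.5
|r| > 1: x=60 (|r|=1.5), x=65 (|r|=1.5), x=70 (|r|=1.5), x=75 (|r|=1.5) → 4

4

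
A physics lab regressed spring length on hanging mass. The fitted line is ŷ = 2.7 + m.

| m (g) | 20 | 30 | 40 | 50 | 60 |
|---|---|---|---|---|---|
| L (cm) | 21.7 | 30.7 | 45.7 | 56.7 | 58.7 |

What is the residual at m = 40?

ŷ = 2.7 + 40 = 42.7
e = 45.7 − 42.7 = 3

e = 3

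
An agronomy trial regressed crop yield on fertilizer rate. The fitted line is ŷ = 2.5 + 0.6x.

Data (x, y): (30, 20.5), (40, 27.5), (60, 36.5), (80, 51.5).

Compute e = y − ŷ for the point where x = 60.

e = -2

ŷ = 2.5 + 0.6·60 = 38.5
e = 36.5 − 38.5 = -2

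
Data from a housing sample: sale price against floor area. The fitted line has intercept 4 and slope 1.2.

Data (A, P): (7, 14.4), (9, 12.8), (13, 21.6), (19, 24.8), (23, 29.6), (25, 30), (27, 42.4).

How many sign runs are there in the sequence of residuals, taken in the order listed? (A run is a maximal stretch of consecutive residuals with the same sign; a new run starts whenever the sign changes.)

5 runs

A=7: P̂ = 4 + 1.2·7 = 12.4; e = 14.4 − 12.4 = 2
A=9: P̂ = 4 + 1.2·9 = 14.8; e = 12.8 − 14.8 = -2
A=13: P̂ = 4 + 1.2·13 = 19.6; e = 21.6 − 19.6 = 2
A=19: P̂ = 4 + 1.2·19 = 26.8; e = 24.8 − 26.8 = -2
A=23: P̂ = 4 + 1.2·23 = 31.6; e = 29.6 − 31.6 = -2
A=25: P̂ = 4 + 1.2·25 = 34; e = 30 − 34 = -4
A=27: P̂ = 4 + 1.2·27 = 36.4; e = 42.4 − 36.4 = 6
Signs: + − + − − − +
Runs: +×1, −×1, +×1, −×3, +×1 → 5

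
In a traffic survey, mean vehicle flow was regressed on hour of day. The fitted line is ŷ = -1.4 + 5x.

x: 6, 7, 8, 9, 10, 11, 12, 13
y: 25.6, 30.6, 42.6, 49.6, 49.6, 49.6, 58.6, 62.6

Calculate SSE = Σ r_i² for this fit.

x=6: ŷ = -1.4 + 5·6 = 28.6; r = 25.6 − 28.6 = -3
x=7: ŷ = -1.4 + 5·7 = 33.6; r = 30.6 − 33.6 = -3
x=8: ŷ = -1.4 + 5·8 = 38.6; r = 42.6 − 38.6 = 4
x=9: ŷ = -1.4 + 5·9 = 43.6; r = 49.6 − 43.6 = 6
x=10: ŷ = -1.4 + 5·10 = 48.6; r = 49.6 − 48.6 = 1
x=11: ŷ = -1.4 + 5·11 = 53.6; r = 49.6 − 53.6 = -4
x=12: ŷ = -1.4 + 5·12 = 58.6; r = 58.6 − 58.6 = 0
x=13: ŷ = -1.4 + 5·13 = 63.6; r = 62.6 − 63.6 = -1
SSE = 9 + 9 + 16 + 36 + 1 + 16 + 0 + 1 = 88

SSE = 88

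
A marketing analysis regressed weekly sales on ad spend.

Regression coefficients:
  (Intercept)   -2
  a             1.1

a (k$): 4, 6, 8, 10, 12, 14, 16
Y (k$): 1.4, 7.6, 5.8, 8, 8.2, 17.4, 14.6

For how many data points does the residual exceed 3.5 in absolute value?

1

a=4: Ŷ = -2 + 1.1·4 = 2.4; e = 1.4 − 2.4 = -1
a=6: Ŷ = -2 + 1.1·6 = 4.6; e = 7.6 − 4.6 = 3
a=8: Ŷ = -2 + 1.1·8 = 6.8; e = 5.8 − 6.8 = -1
a=10: Ŷ = -2 + 1.1·10 = 9; e = 8 − 9 = -1
a=12: Ŷ = -2 + 1.1·12 = 11.2; e = 8.2 − 11.2 = -3
a=14: Ŷ = -2 + 1.1·14 = 13.4; e = 17.4 − 13.4 = 4
a=16: Ŷ = -2 + 1.1·16 = 15.6; e = 14.6 − 15.6 = -1
|e| > 3.5: a=14 (|e|=4) → 1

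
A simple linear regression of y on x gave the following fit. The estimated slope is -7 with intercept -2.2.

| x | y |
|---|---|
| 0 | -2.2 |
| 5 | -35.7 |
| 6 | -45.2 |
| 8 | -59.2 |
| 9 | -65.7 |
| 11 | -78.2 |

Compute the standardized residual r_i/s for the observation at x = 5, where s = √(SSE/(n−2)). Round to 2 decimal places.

1.28

x=0: ŷ = -2.2 − 7·0 = -2.2; r = -2.2 − (-2.2) = 0
x=5: ŷ = -2.2 − 7·5 = -37.2; r = -35.7 − (-37.2) = 1.5
x=6: ŷ = -2.2 − 7·6 = -44.2; r = -45.2 − (-44.2) = -1
x=8: ŷ = -2.2 − 7·8 = -58.2; r = -59.2 − (-58.2) = -1
x=9: ŷ = -2.2 − 7·9 = -65.2; r = -65.7 − (-65.2) = -0.5
x=11: ŷ = -2.2 − 7·11 = -79.2; r = -78.2 − (-79.2) = 1
SSE = 0 + 2.25 + 1 + 1 + 0.25 + 1 = 5.5
s = √(5.5/4) = 1.1726
r/s = 1.5 / 1.1726 = 1.28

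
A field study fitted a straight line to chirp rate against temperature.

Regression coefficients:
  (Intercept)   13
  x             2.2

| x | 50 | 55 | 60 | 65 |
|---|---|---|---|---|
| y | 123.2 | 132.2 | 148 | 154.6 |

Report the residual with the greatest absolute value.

r = 3

x=50: ŷ = 13 + 2.2·50 = 123; r = 123.2 − 123 = 0.2
x=55: ŷ = 13 + 2.2·55 = 134; r = 132.2 − 134 = -1.8
x=60: ŷ = 13 + 2.2·60 = 145; r = 148 − 145 = 3
x=65: ŷ = 13 + 2.2·65 = 156; r = 154.6 − 156 = -1.4
Largest |r| is 3 at x = 60, residual 3.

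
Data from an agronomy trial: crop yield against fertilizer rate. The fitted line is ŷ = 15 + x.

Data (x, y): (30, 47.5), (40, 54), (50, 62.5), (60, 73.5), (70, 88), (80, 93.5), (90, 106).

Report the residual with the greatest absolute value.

e = 3

x=30: ŷ = 15 + 30 = 45; e = 47.5 − 45 = 2.5
x=40: ŷ = 15 + 40 = 55; e = 54 − 55 = -1
x=50: ŷ = 15 + 50 = 65; e = 62.5 − 65 = -2.5
x=60: ŷ = 15 + 60 = 75; e = 73.5 − 75 = -1.5
x=70: ŷ = 15 + 70 = 85; e = 88 − 85 = 3
x=80: ŷ = 15 + 80 = 95; e = 93.5 − 95 = -1.5
x=90: ŷ = 15 + 90 = 105; e = 106 − 105 = 1
Largest |e| is 3 at x = 70, residual 3.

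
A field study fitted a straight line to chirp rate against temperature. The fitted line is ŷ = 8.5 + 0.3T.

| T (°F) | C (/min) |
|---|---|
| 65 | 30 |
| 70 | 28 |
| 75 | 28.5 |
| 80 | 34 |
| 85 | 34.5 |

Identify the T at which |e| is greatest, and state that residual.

T = 75, e = -2.5

T=65: ŷ = 8.5 + 0.3·65 = 28; e = 30 − 28 = 2
T=70: ŷ = 8.5 + 0.3·70 = 29.5; e = 28 − 29.5 = -1.5
T=75: ŷ = 8.5 + 0.3·75 = 31; e = 28.5 − 31 = -2.5
T=80: ŷ = 8.5 + 0.3·80 = 32.5; e = 34 − 32.5 = 1.5
T=85: ŷ = 8.5 + 0.3·85 = 34; e = 34.5 − 34 = 0.5
Largest |e| is 2.5 at T = 75, residual -2.5.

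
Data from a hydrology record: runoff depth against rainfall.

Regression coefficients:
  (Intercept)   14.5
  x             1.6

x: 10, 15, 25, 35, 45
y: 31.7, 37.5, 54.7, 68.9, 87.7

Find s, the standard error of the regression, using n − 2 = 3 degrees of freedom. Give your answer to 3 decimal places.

x=10: ŷ = 14.5 + 1.6·10 = 30.5; e = 31.7 − 30.5 = 1.2
x=15: ŷ = 14.5 + 1.6·15 = 38.5; e = 37.5 − 38.5 = -1
x=25: ŷ = 14.5 + 1.6·25 = 54.5; e = 54.7 − 54.5 = 0.2
x=35: ŷ = 14.5 + 1.6·35 = 70.5; e = 68.9 − 70.5 = -1.6
x=45: ŷ = 14.5 + 1.6·45 = 86.5; e = 87.7 − 86.5 = 1.2
SSE = 1.44 + 1 + 0.04 + 2.56 + 1.44 = 6.48
s = √(6.48/3) = √2.16 ≈ 1.470

s = 1.470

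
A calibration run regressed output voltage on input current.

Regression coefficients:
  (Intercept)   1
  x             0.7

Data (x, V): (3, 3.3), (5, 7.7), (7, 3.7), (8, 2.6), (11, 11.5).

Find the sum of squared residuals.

SSE = 38.96

x=3: ŷ = 1 + 0.7·3 = 3.1; r = 3.3 − 3.1 = 0.2
x=5: ŷ = 1 + 0.7·5 = 4.5; r = 7.7 − 4.5 = 3.2
x=7: ŷ = 1 + 0.7·7 = 5.9; r = 3.7 − 5.9 = -2.2
x=8: ŷ = 1 + 0.7·8 = 6.6; r = 2.6 − 6.6 = -4
x=11: ŷ = 1 + 0.7·11 = 8.7; r = 11.5 − 8.7 = 2.8
SSE = 0.04 + 10.24 + 4.84 + 16 + 7.84 = 38.96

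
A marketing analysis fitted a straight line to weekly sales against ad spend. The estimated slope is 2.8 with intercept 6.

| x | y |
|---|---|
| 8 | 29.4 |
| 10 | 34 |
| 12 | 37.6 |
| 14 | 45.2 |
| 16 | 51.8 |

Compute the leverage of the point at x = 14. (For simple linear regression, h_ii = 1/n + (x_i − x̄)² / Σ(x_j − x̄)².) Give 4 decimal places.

h = 0.3000

x̄ = (8 + 10 + 12 + 14 + 16)/5 = 12
Σ(x − x̄)² = 16 + 4 + 0 + 4 + 16 = 40
h = 1/5 + (2)²/40 = 0.2 + 0.1 = 0.3000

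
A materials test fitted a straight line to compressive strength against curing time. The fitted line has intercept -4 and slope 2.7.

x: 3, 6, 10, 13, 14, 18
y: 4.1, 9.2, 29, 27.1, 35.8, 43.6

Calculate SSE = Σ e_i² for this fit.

SSE = 66

x=3: ŷ = -4 + 2.7·3 = 4.1; e = 4.1 − 4.1 = 0
x=6: ŷ = -4 + 2.7·6 = 12.2; e = 9.2 − 12.2 = -3
x=10: ŷ = -4 + 2.7·10 = 23; e = 29 − 23 = 6
x=13: ŷ = -4 + 2.7·13 = 31.1; e = 27.1 − 31.1 = -4
x=14: ŷ = -4 + 2.7·14 = 33.8; e = 35.8 − 33.8 = 2
x=18: ŷ = -4 + 2.7·18 = 44.6; e = 43.6 − 44.6 = -1
SSE = 0 + 9 + 36 + 16 + 4 + 1 = 66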